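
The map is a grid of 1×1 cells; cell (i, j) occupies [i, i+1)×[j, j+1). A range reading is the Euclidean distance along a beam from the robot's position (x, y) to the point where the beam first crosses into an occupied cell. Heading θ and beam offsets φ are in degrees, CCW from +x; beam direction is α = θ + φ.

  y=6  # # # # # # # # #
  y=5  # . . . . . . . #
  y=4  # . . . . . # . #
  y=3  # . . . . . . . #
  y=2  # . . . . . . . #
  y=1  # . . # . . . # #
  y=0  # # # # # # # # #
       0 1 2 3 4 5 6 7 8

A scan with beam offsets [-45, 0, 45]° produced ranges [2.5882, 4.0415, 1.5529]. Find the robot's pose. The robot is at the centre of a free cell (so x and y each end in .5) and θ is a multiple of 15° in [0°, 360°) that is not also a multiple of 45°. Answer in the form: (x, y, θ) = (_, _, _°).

The pose lattice has 32·16 = 512 candidates. Test each by forward raycasting.
  (2.5, 5.5, 210°): beam 1 = 1.5529 ≠ 2.5882 ✗
  (6.5, 5.5, 165°): beam 1 = 0.5774 ≠ 2.5882 ✗
  (1.5, 2.5, 195°): beam 1 = 0.5774 ≠ 2.5882 ✗
  …
  (4.5, 4.5, 300°): r_1=2.5882, r_2=4.0415, r_3=1.5529 — all match ✓
Unique over the lattice → pose = (4.5, 4.5, 300°).

(x, y, θ) = (4.5, 4.5, 300°)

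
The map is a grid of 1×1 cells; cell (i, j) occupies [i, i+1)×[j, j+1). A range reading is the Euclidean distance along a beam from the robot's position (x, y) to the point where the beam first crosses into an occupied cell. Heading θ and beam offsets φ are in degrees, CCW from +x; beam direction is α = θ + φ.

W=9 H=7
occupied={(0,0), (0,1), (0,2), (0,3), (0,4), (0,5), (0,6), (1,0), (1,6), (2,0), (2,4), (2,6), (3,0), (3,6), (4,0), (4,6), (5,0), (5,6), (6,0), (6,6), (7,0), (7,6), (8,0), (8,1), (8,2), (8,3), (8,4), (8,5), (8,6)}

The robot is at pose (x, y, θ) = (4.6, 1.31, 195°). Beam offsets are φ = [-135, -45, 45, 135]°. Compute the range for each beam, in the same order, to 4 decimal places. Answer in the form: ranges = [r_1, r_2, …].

ranges = [5.4155, 4.1569, 0.3580, 0.6200]

beam 1: φ=-135°, α=60°
  cosα=0.5000 sinα=0.8660 | (4,1) | tMaxX 0.8000 tMaxY 0.7967 | tΔX 2.0000 tΔY 1.1547
    t=0.7967 [y] (4,2)
    t=0.8000 [x] (5,2)
    t=1.9514 [y] (5,3)
    t=2.8000 [x] (6,3)
    t=3.1061 [y] (6,4)
    t=4.2608 [y] (6,5)
    t=4.8000 [x] (7,5)
    t=5.4155 [y] (7,6) — stop
  → r_1 = 5.4155
beam 2: φ=-45°, α=150°
  cosα=-0.8660 sinα=0.5000 | (4,1) | tMaxX 0.6928 tMaxY 1.3800 | tΔX 1.1547 tΔY 2.0000
    t=0.6928 [x] (3,1)
    t=1.3800 [y] (3,2)
    t=1.8475 [x] (2,2)
    t=3.0022 [x] (1,2)
    t=3.3800 [y] (1,3)
    t=4.1569 [x] (0,3) — stop
  → r_2 = 4.1569
beam 3: φ=45°, α=240°
  cosα=-0.5000 sinα=-0.8660 | (4,1) | tMaxX 1.2000 tMaxY 0.3580 | tΔX 2.0000 tΔY 1.1547
    t=0.3580 [y] (4,0) — stop
  → r_3 = 0.3580
beam 4: φ=135°, α=330°
  cosα=0.8660 sinα=-0.5000 | (4,1) | tMaxX 0.4619 tMaxY 0.6200 | tΔX 1.1547 tΔY 2.0000
    t=0.4619 [x] (5,1)
    t=0.6200 [y] (5,0) — stop
  → r_4 = 0.6200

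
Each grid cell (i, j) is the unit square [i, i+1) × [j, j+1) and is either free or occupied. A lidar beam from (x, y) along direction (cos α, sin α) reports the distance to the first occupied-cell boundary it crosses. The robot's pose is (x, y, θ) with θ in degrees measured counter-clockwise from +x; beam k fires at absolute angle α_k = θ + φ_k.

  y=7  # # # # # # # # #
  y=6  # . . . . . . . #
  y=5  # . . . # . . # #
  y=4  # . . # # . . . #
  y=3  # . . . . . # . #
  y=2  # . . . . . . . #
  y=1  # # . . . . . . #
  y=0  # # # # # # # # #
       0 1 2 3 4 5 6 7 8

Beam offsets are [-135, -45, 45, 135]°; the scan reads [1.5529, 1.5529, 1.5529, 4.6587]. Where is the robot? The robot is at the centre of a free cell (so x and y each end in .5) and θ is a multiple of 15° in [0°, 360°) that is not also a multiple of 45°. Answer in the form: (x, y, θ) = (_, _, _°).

Candidates: 36 free-cell centres × 16 headings = 576 poses. Raycast each; keep the one whose scan matches to 4 dp.
  (3.5, 3.5, 285°): beam 1 = 2.8868 ≠ 1.5529 ✗
  (2.5, 6.5, 120°): beam 1 = 1.9319 ≠ 1.5529 ✗
  (5.5, 3.5, 30°): beam 1 = 2.5882 ≠ 1.5529 ✗
  (1.5, 4.5, 120°): beam 2 = 2.5882 ≠ 1.5529 ✗
  …
  (2.5, 5.5, 150°): r_1=1.5529, r_2=1.5529, r_3=1.5529, r_4=4.6587 — all match ✓
Only this pose fits every beam.

(x, y, θ) = (2.5, 5.5, 150°)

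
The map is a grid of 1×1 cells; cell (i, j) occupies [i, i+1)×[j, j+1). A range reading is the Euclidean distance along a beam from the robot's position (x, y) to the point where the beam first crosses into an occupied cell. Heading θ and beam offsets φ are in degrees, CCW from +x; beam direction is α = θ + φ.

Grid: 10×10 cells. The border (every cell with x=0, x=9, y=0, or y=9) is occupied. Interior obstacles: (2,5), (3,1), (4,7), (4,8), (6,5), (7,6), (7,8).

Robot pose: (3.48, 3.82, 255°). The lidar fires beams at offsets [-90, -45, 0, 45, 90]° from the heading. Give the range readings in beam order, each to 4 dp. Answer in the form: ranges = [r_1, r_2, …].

beam 1: φ=-90°, α=165°
  cosα=-0.9659 sinα=0.2588 | (3,3) | tMaxX 0.4969 tMaxY 0.6955 | tΔX 1.0353 tΔY 3.8637
    t=0.4969 [x] (2,3)
    t=0.6955 [y] (2,4)
    t=1.5322 [x] (1,4)
    t=2.5675 [x] (0,4) — stop
  → r_1 = 2.5675
beam 2: φ=-45°, α=210°
  cosα=-0.8660 sinα=-0.5000 | (3,3) | tMaxX 0.5543 tMaxY 1.6400 | tΔX 1.1547 tΔY 2.0000
    t=0.5543 [x] (2,3)
    t=1.6400 [y] (2,2)
    t=1.7090 [x] (1,2)
    t=2.8637 [x] (0,2) — stop
  → r_2 = 2.8637
beam 3: φ=0°, α=255°
  cosα=-0.2588 sinα=-0.9659 | (3,3) | tMaxX 1.8546 tMaxY 0.8489 | tΔX 3.8637 tΔY 1.0353
    t=0.8489 [y] (3,2)
    t=1.8546 [x] (2,2)
    t=1.8842 [y] (2,1)
    t=2.9195 [y] (2,0) — stop
  → r_3 = 2.9195
beam 4: φ=45°, α=300°
  cosα=0.5000 sinα=-0.8660 | (3,3) | tMaxX 1.0400 tMaxY 0.9469 | tΔX 2.0000 tΔY 1.1547
    t=0.9469 [y] (3,2)
    t=1.0400 [x] (4,2)
    t=2.1016 [y] (4,1)
    t=3.0400 [x] (5,1)
    t=3.2563 [y] (5,0) — stop
  → r_4 = 3.2563
beam 5: φ=90°, α=345°
  cosα=0.9659 sinα=-0.2588 | (3,3) | tMaxX 0.5383 tMaxY 3.1682 | tΔX 1.0353 tΔY 3.8637
    t=0.5383 [x] (4,3)
    t=1.5736 [x] (5,3)
    t=2.6089 [x] (6,3)
    t=3.1682 [y] (6,2)
    t=3.6442 [x] (7,2)
    t=4.6794 [x] (8,2)
    t=5.7147 [x] (9,2) — stop
  → r_5 = 5.7147

ranges = [2.5675, 2.8637, 2.9195, 3.2563, 5.7147]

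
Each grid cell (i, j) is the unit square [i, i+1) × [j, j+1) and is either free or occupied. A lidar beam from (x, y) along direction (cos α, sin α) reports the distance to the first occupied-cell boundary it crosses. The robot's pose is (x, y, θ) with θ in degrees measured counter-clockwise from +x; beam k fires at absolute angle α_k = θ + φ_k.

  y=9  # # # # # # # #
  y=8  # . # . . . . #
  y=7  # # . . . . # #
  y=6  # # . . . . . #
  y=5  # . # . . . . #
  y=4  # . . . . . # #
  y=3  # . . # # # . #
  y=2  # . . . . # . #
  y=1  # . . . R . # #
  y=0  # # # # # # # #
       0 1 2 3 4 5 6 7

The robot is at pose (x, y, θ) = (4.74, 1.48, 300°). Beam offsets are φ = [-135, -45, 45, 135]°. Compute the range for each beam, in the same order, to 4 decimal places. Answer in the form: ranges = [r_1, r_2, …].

beam 1: φ=-135°, α=165°
  dir = (cos 165°, sin 165°) = (-0.9659, 0.2588); from cell (4,1)
  next x-line at t=0.7661, next y-line at t=2.0091; Δt_x=1.0353, Δt_y=3.8637
    x: enter (3,1) at t=0.7661
    x: enter (2,1) at t=1.8014
    y: enter (2,2) at t=2.0091
    x: enter (1,2) at t=2.8367
    x: enter (0,2) at t=3.8719 ← occupied
  → r_1 = 3.8719
beam 2: φ=-45°, α=255°
  dir = (cos 255°, sin 255°) = (-0.2588, -0.9659); from cell (4,1)
  next x-line at t=2.8591, next y-line at t=0.4969; Δt_x=3.8637, Δt_y=1.0353
    y: enter (4,0) at t=0.4969 ← occupied
  → r_2 = 0.4969
beam 3: φ=45°, α=345°
  dir = (cos 345°, sin 345°) = (0.9659, -0.2588); from cell (4,1)
  next x-line at t=0.2692, next y-line at t=1.8546; Δt_x=1.0353, Δt_y=3.8637
    x: enter (5,1) at t=0.2692
    x: enter (6,1) at t=1.3044 ← occupied
  → r_3 = 1.3044
beam 4: φ=135°, α=75°
  dir = (cos 75°, sin 75°) = (0.2588, 0.9659); from cell (4,1)
  next x-line at t=1.0046, next y-line at t=0.5383; Δt_x=3.8637, Δt_y=1.0353
    y: enter (4,2) at t=0.5383
    x: enter (5,2) at t=1.0046 ← occupied
  → r_4 = 1.0046

ranges = [3.8719, 0.4969, 1.3044, 1.0046]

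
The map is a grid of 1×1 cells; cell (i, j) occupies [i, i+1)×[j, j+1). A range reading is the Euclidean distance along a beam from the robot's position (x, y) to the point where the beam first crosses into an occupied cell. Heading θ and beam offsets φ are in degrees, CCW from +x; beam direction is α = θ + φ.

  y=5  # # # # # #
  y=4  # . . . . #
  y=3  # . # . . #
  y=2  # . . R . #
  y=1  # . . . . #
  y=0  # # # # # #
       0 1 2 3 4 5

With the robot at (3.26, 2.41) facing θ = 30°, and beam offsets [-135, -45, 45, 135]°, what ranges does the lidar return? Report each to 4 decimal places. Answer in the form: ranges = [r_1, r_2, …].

beam 1: φ=-135°, α=255°
  direction (-0.2588, -0.9659); cell (3,2); t to first gridline: x 1.0046, y 0.4245 (then +3.8637 / +1.0353)
    (3,1) via y @ 0.4245
    (2,1) via x @ 1.0046
    (2,0) via y @ 1.4597  # hit
  → r_1 = 1.4597
beam 2: φ=-45°, α=345°
  direction (0.9659, -0.2588); cell (3,2); t to first gridline: x 0.7661, y 1.5841 (then +1.0353 / +3.8637)
    (4,2) via x @ 0.7661
    (4,1) via y @ 1.5841
    (5,1) via x @ 1.8014  # hit
  → r_2 = 1.8014
beam 3: φ=45°, α=75°
  direction (0.2588, 0.9659); cell (3,2); t to first gridline: x 2.8591, y 0.6108 (then +3.8637 / +1.0353)
    (3,3) via y @ 0.6108
    (3,4) via y @ 1.6461
    (3,5) via y @ 2.6814  # hit
  → r_3 = 2.6814
beam 4: φ=135°, α=165°
  direction (-0.9659, 0.2588); cell (3,2); t to first gridline: x 0.2692, y 2.2796 (then +1.0353 / +3.8637)
    (2,2) via x @ 0.2692
    (1,2) via x @ 1.3044
    (1,3) via y @ 2.2796
    (0,3) via x @ 2.3397  # hit
  → r_4 = 2.3397

ranges = [1.4597, 1.8014, 2.6814, 2.3397]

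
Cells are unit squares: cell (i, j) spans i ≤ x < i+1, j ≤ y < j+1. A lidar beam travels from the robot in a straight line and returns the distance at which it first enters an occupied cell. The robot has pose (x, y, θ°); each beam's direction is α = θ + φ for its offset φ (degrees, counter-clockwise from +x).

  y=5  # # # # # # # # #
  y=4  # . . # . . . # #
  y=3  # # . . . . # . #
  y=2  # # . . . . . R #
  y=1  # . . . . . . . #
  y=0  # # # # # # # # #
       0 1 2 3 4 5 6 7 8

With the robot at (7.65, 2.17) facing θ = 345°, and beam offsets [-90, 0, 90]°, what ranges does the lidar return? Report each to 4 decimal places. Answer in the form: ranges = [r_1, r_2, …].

beam 1: φ=-90°, α=255°
  d=(-0.2588,-0.9659)  start (7,2)  tX=2.5114 tY=0.1760  stride 1/|dx|=3.8637 1/|dy|=1.0353
    cross y-line → (7,1), t=0.1760
    cross y-line → (7,0), t=1.2113 (wall)
  → r_1 = 1.2113
beam 2: φ=0°, α=345°
  d=(0.9659,-0.2588)  start (7,2)  tX=0.3623 tY=0.6568  stride 1/|dx|=1.0353 1/|dy|=3.8637
    cross x-line → (8,2), t=0.3623 (wall)
  → r_2 = 0.3623
beam 3: φ=90°, α=75°
  d=(0.2588,0.9659)  start (7,2)  tX=1.3523 tY=0.8593  stride 1/|dx|=3.8637 1/|dy|=1.0353
    cross y-line → (7,3), t=0.8593
    cross x-line → (8,3), t=1.3523 (wall)
  → r_3 = 1.3523

ranges = [1.2113, 0.3623, 1.3523]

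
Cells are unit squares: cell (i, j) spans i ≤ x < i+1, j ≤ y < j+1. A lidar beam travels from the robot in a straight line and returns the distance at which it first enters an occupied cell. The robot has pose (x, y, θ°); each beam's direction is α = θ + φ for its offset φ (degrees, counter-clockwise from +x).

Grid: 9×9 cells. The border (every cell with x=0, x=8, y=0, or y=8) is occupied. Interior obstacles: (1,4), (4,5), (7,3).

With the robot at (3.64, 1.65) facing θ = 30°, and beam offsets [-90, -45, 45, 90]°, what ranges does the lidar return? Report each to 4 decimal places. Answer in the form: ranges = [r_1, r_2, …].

ranges = [0.7506, 2.5114, 3.4682, 3.2800]

beam 1: φ=-90°, α=300°
  dir = (cos 300°, sin 300°) = (0.5000, -0.8660); from cell (3,1)
  next x-line at t=0.7200, next y-line at t=0.7506; Δt_x=2.0000, Δt_y=1.1547
    x: enter (4,1) at t=0.7200
    y: enter (4,0) at t=0.7506 ← occupied
  → r_1 = 0.7506
beam 2: φ=-45°, α=345°
  dir = (cos 345°, sin 345°) = (0.9659, -0.2588); from cell (3,1)
  next x-line at t=0.3727, next y-line at t=2.5114; Δt_x=1.0353, Δt_y=3.8637
    x: enter (4,1) at t=0.3727
    x: enter (5,1) at t=1.4080
    x: enter (6,1) at t=2.4433
    y: enter (6,0) at t=2.5114 ← occupied
  → r_2 = 2.5114
beam 3: φ=45°, α=75°
  dir = (cos 75°, sin 75°) = (0.2588, 0.9659); from cell (3,1)
  next x-line at t=1.3909, next y-line at t=0.3623; Δt_x=3.8637, Δt_y=1.0353
    y: enter (3,2) at t=0.3623
    x: enter (4,2) at t=1.3909
    y: enter (4,3) at t=1.3976
    y: enter (4,4) at t=2.4329
    y: enter (4,5) at t=3.4682 ← occupied
  → r_3 = 3.4682
beam 4: φ=90°, α=120°
  dir = (cos 120°, sin 120°) = (-0.5000, 0.8660); from cell (3,1)
  next x-line at t=1.2800, next y-line at t=0.4041; Δt_x=2.0000, Δt_y=1.1547
    y: enter (3,2) at t=0.4041
    x: enter (2,2) at t=1.2800
    y: enter (2,3) at t=1.5588
    y: enter (2,4) at t=2.7135
    x: enter (1,4) at t=3.2800 ← occupied
  → r_4 = 3.2800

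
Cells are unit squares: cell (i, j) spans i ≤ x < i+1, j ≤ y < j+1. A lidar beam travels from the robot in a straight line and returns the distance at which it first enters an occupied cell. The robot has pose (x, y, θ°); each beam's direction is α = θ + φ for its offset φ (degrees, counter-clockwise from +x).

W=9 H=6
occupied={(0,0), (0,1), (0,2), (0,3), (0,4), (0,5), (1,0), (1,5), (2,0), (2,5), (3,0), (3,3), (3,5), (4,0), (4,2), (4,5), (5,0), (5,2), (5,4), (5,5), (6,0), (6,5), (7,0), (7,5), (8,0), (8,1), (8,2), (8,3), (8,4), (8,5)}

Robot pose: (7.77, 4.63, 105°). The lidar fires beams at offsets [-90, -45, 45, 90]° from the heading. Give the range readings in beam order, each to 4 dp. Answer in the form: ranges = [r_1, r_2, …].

ranges = [0.2381, 0.4272, 0.7400, 1.8324]

beam 1: φ=-90°, α=15°
  dir = (cos 15°, sin 15°) = (0.9659, 0.2588); from cell (7,4)
  next x-line at t=0.2381, next y-line at t=1.4296; Δt_x=1.0353, Δt_y=3.8637
    x: enter (8,4) at t=0.2381 ← occupied
  → r_1 = 0.2381
beam 2: φ=-45°, α=60°
  dir = (cos 60°, sin 60°) = (0.5000, 0.8660); from cell (7,4)
  next x-line at t=0.4600, next y-line at t=0.4272; Δt_x=2.0000, Δt_y=1.1547
    y: enter (7,5) at t=0.4272 ← occupied
  → r_2 = 0.4272
beam 3: φ=45°, α=150°
  dir = (cos 150°, sin 150°) = (-0.8660, 0.5000); from cell (7,4)
  next x-line at t=0.8891, next y-line at t=0.7400; Δt_x=1.1547, Δt_y=2.0000
    y: enter (7,5) at t=0.7400 ← occupied
  → r_3 = 0.7400
beam 4: φ=90°, α=195°
  dir = (cos 195°, sin 195°) = (-0.9659, -0.2588); from cell (7,4)
  next x-line at t=0.7972, next y-line at t=2.4341; Δt_x=1.0353, Δt_y=3.8637
    x: enter (6,4) at t=0.7972
    x: enter (5,4) at t=1.8324 ← occupied
  → r_4 = 1.8324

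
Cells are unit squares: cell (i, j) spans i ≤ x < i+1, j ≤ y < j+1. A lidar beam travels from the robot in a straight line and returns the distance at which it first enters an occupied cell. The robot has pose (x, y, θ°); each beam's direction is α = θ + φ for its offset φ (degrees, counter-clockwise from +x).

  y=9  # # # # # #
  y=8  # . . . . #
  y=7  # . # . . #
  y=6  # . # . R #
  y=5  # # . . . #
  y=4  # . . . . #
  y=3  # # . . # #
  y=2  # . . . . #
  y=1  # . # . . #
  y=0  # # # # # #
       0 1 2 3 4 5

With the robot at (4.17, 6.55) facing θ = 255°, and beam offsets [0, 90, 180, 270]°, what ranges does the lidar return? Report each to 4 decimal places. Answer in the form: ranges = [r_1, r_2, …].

ranges = [4.7105, 0.8593, 2.5364, 1.2113]

beam 1: φ=0°, α=255°
  direction (-0.2588, -0.9659); cell (4,6); t to first gridline: x 0.6568, y 0.5694 (then +3.8637 / +1.0353)
    (4,5) via y @ 0.5694
    (3,5) via x @ 0.6568
    (3,4) via y @ 1.6047
    (3,3) via y @ 2.6400
    (3,2) via y @ 3.6752
    (2,2) via x @ 4.5205
    (2,1) via y @ 4.7105  # hit
  → r_1 = 4.7105
beam 2: φ=90°, α=345°
  direction (0.9659, -0.2588); cell (4,6); t to first gridline: x 0.8593, y 2.1250 (then +1.0353 / +3.8637)
    (5,6) via x @ 0.8593  # hit
  → r_2 = 0.8593
beam 3: φ=180°, α=75°
  direction (0.2588, 0.9659); cell (4,6); t to first gridline: x 3.2069, y 0.4659 (then +3.8637 / +1.0353)
    (4,7) via y @ 0.4659
    (4,8) via y @ 1.5012
    (4,9) via y @ 2.5364  # hit
  → r_3 = 2.5364
beam 4: φ=270°, α=165°
  direction (-0.9659, 0.2588); cell (4,6); t to first gridline: x 0.1760, y 1.7387 (then +1.0353 / +3.8637)
    (3,6) via x @ 0.1760
    (2,6) via x @ 1.2113  # hit
  → r_4 = 1.2113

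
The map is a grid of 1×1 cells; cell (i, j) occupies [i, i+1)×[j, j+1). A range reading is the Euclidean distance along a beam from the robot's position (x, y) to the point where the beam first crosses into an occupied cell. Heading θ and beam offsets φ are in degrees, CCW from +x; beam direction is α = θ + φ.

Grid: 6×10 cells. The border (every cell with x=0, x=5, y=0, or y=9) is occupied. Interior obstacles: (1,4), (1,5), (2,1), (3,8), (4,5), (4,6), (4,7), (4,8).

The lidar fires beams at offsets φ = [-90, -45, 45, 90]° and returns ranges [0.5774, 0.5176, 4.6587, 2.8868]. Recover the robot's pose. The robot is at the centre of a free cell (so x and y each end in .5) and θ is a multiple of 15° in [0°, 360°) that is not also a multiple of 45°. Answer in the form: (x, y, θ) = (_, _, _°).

The pose lattice has 24·16 = 384 candidates. Test each by forward raycasting.
  (4.5, 4.5, 105°): beam 1 = 0.5176 ≠ 0.5774 ✗
  (1.5, 8.5, 300°): beam 2 = 1.9319 ≠ 0.5176 ✗
  (3.5, 3.5, 195°): beam 1 = 5.6940 ≠ 0.5774 ✗
  …
  (2.5, 5.5, 240°): r_1=0.5774, r_2=0.5176, r_3=4.6587, r_4=2.8868 — all match ✓
No second candidate reproduces the full scan.

(x, y, θ) = (2.5, 5.5, 240°)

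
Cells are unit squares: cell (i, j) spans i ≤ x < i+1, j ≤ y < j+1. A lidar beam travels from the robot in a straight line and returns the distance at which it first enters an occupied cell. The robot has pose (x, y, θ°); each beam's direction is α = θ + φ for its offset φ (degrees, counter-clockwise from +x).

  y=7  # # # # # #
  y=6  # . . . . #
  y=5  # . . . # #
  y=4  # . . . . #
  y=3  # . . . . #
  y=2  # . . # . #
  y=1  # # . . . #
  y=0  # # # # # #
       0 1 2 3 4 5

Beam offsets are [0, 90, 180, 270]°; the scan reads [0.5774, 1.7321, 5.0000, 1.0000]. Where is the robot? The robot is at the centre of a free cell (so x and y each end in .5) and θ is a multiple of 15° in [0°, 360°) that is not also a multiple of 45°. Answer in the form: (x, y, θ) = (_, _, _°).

Candidates: 21 free-cell centres × 16 headings = 336 poses. Raycast each; keep the one whose scan matches to 4 dp.
  (2.5, 6.5, 60°): beam 2 = 1.0000 ≠ 1.7321 ✗
  (3.5, 3.5, 210°): beam 1 = 2.8868 ≠ 0.5774 ✗
  (1.5, 6.5, 345°): beam 1 = 2.5882 ≠ 0.5774 ✗
  …
  (2.5, 6.5, 120°): r_1=0.5774, r_2=1.7321, r_3=5.0000, r_4=1.0000 — all match ✓
Only this pose fits every beam.

(x, y, θ) = (2.5, 6.5, 120°)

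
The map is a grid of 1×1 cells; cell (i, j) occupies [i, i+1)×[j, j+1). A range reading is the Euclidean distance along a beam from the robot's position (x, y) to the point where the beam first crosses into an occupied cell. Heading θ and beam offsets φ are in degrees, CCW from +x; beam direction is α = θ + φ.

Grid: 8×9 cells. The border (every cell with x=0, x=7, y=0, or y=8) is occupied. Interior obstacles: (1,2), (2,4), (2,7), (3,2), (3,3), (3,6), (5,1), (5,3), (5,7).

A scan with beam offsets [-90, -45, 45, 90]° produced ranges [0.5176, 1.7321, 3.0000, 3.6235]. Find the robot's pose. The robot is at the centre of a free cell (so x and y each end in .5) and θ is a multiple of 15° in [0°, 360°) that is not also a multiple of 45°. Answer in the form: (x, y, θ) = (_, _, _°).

Candidates: 33 free-cell centres × 16 headings = 528 poses. Raycast each; keep the one whose scan matches to 4 dp.
  (6.5, 3.5, 30°): beam 1 = 1.0000 ≠ 0.5176 ✗
  (1.5, 1.5, 255°): beam 2 = 0.5774 ≠ 1.7321 ✗
  (1.5, 1.5, 210°): beam 1 = 0.5774 ≠ 0.5176 ✗
  (2.5, 6.5, 150°): beam 1 = 0.5774 ≠ 0.5176 ✗
  …
  (5.5, 4.5, 15°): r_1=0.5176, r_2=1.7321, r_3=3.0000, r_4=3.6235 — all match ✓
No second candidate reproduces the full scan.

(x, y, θ) = (5.5, 4.5, 15°)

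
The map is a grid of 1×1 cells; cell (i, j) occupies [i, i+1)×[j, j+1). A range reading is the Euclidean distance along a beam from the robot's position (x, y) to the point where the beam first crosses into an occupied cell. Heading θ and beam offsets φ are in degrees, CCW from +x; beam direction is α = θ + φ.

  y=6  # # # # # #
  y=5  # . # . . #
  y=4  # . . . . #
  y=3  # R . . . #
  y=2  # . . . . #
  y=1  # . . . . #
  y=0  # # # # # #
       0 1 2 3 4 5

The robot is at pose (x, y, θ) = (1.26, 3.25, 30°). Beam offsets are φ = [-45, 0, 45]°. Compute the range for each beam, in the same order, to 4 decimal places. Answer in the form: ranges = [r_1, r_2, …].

ranges = [3.8719, 4.3186, 2.8470]

beam 1: φ=-45°, α=345°
  d=(0.9659,-0.2588)  start (1,3)  tX=0.7661 tY=0.9659  stride 1/|dx|=1.0353 1/|dy|=3.8637
    cross x-line → (2,3), t=0.7661
    cross y-line → (2,2), t=0.9659
    cross x-line → (3,2), t=1.8014
    cross x-line → (4,2), t=2.8367
    cross x-line → (5,2), t=3.8719 (wall)
  → r_1 = 3.8719
beam 2: φ=0°, α=30°
  d=(0.8660,0.5000)  start (1,3)  tX=0.8545 tY=1.5000  stride 1/|dx|=1.1547 1/|dy|=2.0000
    cross x-line → (2,3), t=0.8545
    cross y-line → (2,4), t=1.5000
    cross x-line → (3,4), t=2.0092
    cross x-line → (4,4), t=3.1639
    cross y-line → (4,5), t=3.5000
    cross x-line → (5,5), t=4.3186 (wall)
  → r_2 = 4.3186
beam 3: φ=45°, α=75°
  d=(0.2588,0.9659)  start (1,3)  tX=2.8591 tY=0.7765  stride 1/|dx|=3.8637 1/|dy|=1.0353
    cross y-line → (1,4), t=0.7765
    cross y-line → (1,5), t=1.8117
    cross y-line → (1,6), t=2.8470 (wall)
  → r_3 = 2.8470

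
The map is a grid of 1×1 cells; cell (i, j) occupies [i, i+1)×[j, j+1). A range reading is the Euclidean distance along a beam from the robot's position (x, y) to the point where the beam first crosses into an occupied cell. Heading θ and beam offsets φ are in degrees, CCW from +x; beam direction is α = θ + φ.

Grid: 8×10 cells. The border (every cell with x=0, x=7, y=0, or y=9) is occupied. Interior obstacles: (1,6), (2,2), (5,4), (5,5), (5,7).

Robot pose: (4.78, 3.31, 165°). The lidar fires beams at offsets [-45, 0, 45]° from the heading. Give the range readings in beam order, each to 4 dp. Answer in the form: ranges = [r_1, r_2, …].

beam 1: φ=-45°, α=120°
  direction (-0.5000, 0.8660); cell (4,3); t to first gridline: x 1.5600, y 0.7967 (then +2.0000 / +1.1547)
    (4,4) via y @ 0.7967
    (3,4) via x @ 1.5600
    (3,5) via y @ 1.9514
    (3,6) via y @ 3.1061
    (2,6) via x @ 3.5600
    (2,7) via y @ 4.2608
    (2,8) via y @ 5.4155
    (1,8) via x @ 5.5600
    (1,9) via y @ 6.5702  # hit
  → r_1 = 6.5702
beam 2: φ=0°, α=165°
  direction (-0.9659, 0.2588); cell (4,3); t to first gridline: x 0.8075, y 2.6660 (then +1.0353 / +3.8637)
    (3,3) via x @ 0.8075
    (2,3) via x @ 1.8428
    (2,4) via y @ 2.6660
    (1,4) via x @ 2.8781
    (0,4) via x @ 3.9133  # hit
  → r_2 = 3.9133
beam 3: φ=45°, α=210°
  direction (-0.8660, -0.5000); cell (4,3); t to first gridline: x 0.9007, y 0.6200 (then +1.1547 / +2.0000)
    (4,2) via y @ 0.6200
    (3,2) via x @ 0.9007
    (2,2) via x @ 2.0554  # hit
  → r_3 = 2.0554

ranges = [6.5702, 3.9133, 2.0554]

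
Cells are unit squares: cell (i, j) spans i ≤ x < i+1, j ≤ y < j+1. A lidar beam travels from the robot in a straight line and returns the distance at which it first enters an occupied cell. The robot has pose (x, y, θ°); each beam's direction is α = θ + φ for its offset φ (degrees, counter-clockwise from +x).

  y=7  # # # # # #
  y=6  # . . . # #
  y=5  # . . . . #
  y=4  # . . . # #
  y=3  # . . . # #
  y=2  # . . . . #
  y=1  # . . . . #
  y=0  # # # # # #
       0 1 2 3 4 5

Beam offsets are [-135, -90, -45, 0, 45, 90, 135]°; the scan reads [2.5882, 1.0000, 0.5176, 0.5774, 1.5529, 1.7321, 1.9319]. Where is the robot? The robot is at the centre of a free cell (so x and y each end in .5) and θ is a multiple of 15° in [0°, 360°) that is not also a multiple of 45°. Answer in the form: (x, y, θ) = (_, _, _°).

Candidates: 21 free-cell centres × 16 headings = 336 poses. Raycast each; keep the one whose scan matches to 4 dp.
  (3.5, 2.5, 210°): beam 1 = 1.9319 ≠ 2.5882 ✗
  (1.5, 5.5, 60°): beam 1 = 4.6587 ≠ 2.5882 ✗
  (1.5, 2.5, 195°): beam 1 = 5.0000 ≠ 2.5882 ✗
  (2.5, 1.5, 120°): beam 1 = 1.9319 ≠ 2.5882 ✗
  …
  (3.5, 1.5, 300°): r_1=2.5882, r_2=1.0000, r_3=0.5176, r_4=0.5774, r_5=1.5529, r_6=1.7321, r_7=1.9319 — all match ✓
Unique over the lattice → pose = (3.5, 1.5, 300°).

(x, y, θ) = (3.5, 1.5, 300°)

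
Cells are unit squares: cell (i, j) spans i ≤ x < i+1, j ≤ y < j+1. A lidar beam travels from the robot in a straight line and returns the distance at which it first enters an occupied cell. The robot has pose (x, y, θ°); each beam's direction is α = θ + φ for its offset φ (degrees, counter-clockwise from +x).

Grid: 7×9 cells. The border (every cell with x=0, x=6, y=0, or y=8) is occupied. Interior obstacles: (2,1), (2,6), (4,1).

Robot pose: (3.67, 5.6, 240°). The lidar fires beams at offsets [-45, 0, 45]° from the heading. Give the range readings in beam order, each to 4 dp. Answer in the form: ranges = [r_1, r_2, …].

beam 1: φ=-45°, α=195°
  dir = (cos 195°, sin 195°) = (-0.9659, -0.2588); from cell (3,5)
  next x-line at t=0.6936, next y-line at t=2.3182; Δt_x=1.0353, Δt_y=3.8637
    x: enter (2,5) at t=0.6936
    x: enter (1,5) at t=1.7289
    y: enter (1,4) at t=2.3182
    x: enter (0,4) at t=2.7642 ← occupied
  → r_1 = 2.7642
beam 2: φ=0°, α=240°
  dir = (cos 240°, sin 240°) = (-0.5000, -0.8660); from cell (3,5)
  next x-line at t=1.3400, next y-line at t=0.6928; Δt_x=2.0000, Δt_y=1.1547
    y: enter (3,4) at t=0.6928
    x: enter (2,4) at t=1.3400
    y: enter (2,3) at t=1.8475
    y: enter (2,2) at t=3.0022
    x: enter (1,2) at t=3.3400
    y: enter (1,1) at t=4.1569
    y: enter (1,0) at t=5.3116 ← occupied
  → r_2 = 5.3116
beam 3: φ=45°, α=285°
  dir = (cos 285°, sin 285°) = (0.2588, -0.9659); from cell (3,5)
  next x-line at t=1.2750, next y-line at t=0.6212; Δt_x=3.8637, Δt_y=1.0353
    y: enter (3,4) at t=0.6212
    x: enter (4,4) at t=1.2750
    y: enter (4,3) at t=1.6564
    y: enter (4,2) at t=2.6917
    y: enter (4,1) at t=3.7270 ← occupied
  → r_3 = 3.7270

ranges = [2.7642, 5.3116, 3.7270]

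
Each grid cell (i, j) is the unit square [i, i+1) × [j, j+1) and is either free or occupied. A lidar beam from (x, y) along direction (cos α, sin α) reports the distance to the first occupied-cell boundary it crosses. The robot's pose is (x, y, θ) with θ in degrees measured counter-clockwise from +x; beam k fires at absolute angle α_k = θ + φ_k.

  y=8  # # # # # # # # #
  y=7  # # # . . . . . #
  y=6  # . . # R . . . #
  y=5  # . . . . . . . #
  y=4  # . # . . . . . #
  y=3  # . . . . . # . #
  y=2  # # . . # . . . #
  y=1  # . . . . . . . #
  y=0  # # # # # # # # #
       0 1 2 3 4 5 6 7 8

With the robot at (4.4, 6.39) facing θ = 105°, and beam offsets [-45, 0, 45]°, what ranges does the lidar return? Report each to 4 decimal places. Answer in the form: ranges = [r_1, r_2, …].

beam 1: φ=-45°, α=60°
  dir = (cos 60°, sin 60°) = (0.5000, 0.8660); from cell (4,6)
  next x-line at t=1.2000, next y-line at t=0.7044; Δt_x=2.0000, Δt_y=1.1547
    y: enter (4,7) at t=0.7044
    x: enter (5,7) at t=1.2000
    y: enter (5,8) at t=1.8591 ← occupied
  → r_1 = 1.8591
beam 2: φ=0°, α=105°
  dir = (cos 105°, sin 105°) = (-0.2588, 0.9659); from cell (4,6)
  next x-line at t=1.5455, next y-line at t=0.6315; Δt_x=3.8637, Δt_y=1.0353
    y: enter (4,7) at t=0.6315
    x: enter (3,7) at t=1.5455
    y: enter (3,8) at t=1.6668 ← occupied
  → r_2 = 1.6668
beam 3: φ=45°, α=150°
  dir = (cos 150°, sin 150°) = (-0.8660, 0.5000); from cell (4,6)
  next x-line at t=0.4619, next y-line at t=1.2200; Δt_x=1.1547, Δt_y=2.0000
    x: enter (3,6) at t=0.4619 ← occupied
  → r_3 = 0.4619

ranges = [1.8591, 1.6668, 0.4619]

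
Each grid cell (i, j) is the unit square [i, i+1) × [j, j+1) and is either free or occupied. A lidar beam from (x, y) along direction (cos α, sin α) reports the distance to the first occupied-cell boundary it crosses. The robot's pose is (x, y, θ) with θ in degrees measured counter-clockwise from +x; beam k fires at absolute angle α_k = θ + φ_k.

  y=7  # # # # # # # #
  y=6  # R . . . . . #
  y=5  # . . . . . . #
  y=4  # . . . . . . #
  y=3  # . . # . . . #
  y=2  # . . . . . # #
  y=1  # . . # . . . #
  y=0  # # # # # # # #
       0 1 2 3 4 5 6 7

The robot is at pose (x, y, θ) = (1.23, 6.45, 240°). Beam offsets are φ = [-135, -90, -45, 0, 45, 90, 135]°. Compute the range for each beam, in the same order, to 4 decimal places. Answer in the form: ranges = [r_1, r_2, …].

beam 1: φ=-135°, α=105°
  direction (-0.2588, 0.9659); cell (1,6); t to first gridline: x 0.8887, y 0.5694 (then +3.8637 / +1.0353)
    (1,7) via y @ 0.5694  # hit
  → r_1 = 0.5694
beam 2: φ=-90°, α=150°
  direction (-0.8660, 0.5000); cell (1,6); t to first gridline: x 0.2656, y 1.1000 (then +1.1547 / +2.0000)
    (0,6) via x @ 0.2656  # hit
  → r_2 = 0.2656
beam 3: φ=-45°, α=195°
  direction (-0.9659, -0.2588); cell (1,6); t to first gridline: x 0.2381, y 1.7387 (then +1.0353 / +3.8637)
    (0,6) via x @ 0.2381  # hit
  → r_3 = 0.2381
beam 4: φ=0°, α=240°
  direction (-0.5000, -0.8660); cell (1,6); t to first gridline: x 0.4600, y 0.5196 (then +2.0000 / +1.1547)
    (0,6) via x @ 0.4600  # hit
  → r_4 = 0.4600
beam 5: φ=45°, α=285°
  direction (0.2588, -0.9659); cell (1,6); t to first gridline: x 2.9751, y 0.4659 (then +3.8637 / +1.0353)
    (1,5) via y @ 0.4659
    (1,4) via y @ 1.5012
    (1,3) via y @ 2.5364
    (2,3) via x @ 2.9751
    (2,2) via y @ 3.5717
    (2,1) via y @ 4.6070
    (2,0) via y @ 5.6423  # hit
  → r_5 = 5.6423
beam 6: φ=90°, α=330°
  direction (0.8660, -0.5000); cell (1,6); t to first gridline: x 0.8891, y 0.9000 (then +1.1547 / +2.0000)
    (2,6) via x @ 0.8891
    (2,5) via y @ 0.9000
    (3,5) via x @ 2.0438
    (3,4) via y @ 2.9000
    (4,4) via x @ 3.1985
    (5,4) via x @ 4.3532
    (5,3) via y @ 4.9000
    (6,3) via x @ 5.5079
    (7,3) via x @ 6.6626  # hit
  → r_6 = 6.6626
beam 7: φ=135°, α=15°
  direction (0.9659, 0.2588); cell (1,6); t to first gridline: x 0.7972, y 2.1250 (then +1.0353 / +3.8637)
    (2,6) via x @ 0.7972
    (3,6) via x @ 1.8324
    (3,7) via y @ 2.1250  # hit
  → r_7 = 2.1250

ranges = [0.5694, 0.2656, 0.2381, 0.4600, 5.6423, 6.6626, 2.1250]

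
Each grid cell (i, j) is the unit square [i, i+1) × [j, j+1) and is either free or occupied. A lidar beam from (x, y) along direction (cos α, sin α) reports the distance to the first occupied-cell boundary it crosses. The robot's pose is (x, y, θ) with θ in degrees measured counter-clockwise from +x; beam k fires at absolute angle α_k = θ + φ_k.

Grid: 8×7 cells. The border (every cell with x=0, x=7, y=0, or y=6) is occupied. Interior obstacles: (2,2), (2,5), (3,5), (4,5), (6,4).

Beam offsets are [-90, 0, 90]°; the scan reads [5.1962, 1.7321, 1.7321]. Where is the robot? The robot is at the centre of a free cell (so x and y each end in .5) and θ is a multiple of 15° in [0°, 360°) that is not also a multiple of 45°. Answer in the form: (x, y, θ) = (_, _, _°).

(x, y, θ) = (5.5, 2.5, 240°)

Candidates: 25 free-cell centres × 16 headings = 400 poses. Raycast each; keep the one whose scan matches to 4 dp.
  (6.5, 3.5, 195°): beam 1 = 0.5176 ≠ 5.1962 ✗
  (3.5, 3.5, 345°): beam 1 = 2.5882 ≠ 5.1962 ✗
  (1.5, 4.5, 255°): beam 1 = 0.5176 ≠ 5.1962 ✗
  …
  (5.5, 2.5, 240°): r_1=5.1962, r_2=1.7321, r_3=1.7321 — all match ✓
Unique over the lattice → pose = (5.5, 2.5, 240°).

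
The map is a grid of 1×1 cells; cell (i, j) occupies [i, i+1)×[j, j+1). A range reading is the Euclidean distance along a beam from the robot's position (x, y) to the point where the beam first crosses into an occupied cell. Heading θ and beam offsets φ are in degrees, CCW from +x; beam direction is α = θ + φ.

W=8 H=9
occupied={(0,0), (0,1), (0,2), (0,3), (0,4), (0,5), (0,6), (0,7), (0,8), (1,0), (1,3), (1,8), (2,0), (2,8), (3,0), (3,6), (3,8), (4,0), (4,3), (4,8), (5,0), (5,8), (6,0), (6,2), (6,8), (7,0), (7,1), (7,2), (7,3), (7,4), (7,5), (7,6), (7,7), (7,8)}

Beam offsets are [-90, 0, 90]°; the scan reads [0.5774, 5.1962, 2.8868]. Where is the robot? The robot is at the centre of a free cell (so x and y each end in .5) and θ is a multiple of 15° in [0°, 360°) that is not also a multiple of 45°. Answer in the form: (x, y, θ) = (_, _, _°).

Enumerate (i+0.5, j+0.5, θ) over the 38 free cells and 16 admissible headings. For each, cast all 3 beams and compare to the given ranges.
  (6.5, 4.5, 30°): beam 1 = 1.0000 ≠ 0.5774 ✗
  (6.5, 1.5, 210°): beam 2 = 1.0000 ≠ 5.1962 ✗
  (4.5, 2.5, 195°): beam 1 = 0.5176 ≠ 0.5774 ✗
  …
  (3.5, 3.5, 60°): r_1=0.5774, r_2=5.1962, r_3=2.8868 — all match ✓
Unique over the lattice → pose = (3.5, 3.5, 60°).

(x, y, θ) = (3.5, 3.5, 60°)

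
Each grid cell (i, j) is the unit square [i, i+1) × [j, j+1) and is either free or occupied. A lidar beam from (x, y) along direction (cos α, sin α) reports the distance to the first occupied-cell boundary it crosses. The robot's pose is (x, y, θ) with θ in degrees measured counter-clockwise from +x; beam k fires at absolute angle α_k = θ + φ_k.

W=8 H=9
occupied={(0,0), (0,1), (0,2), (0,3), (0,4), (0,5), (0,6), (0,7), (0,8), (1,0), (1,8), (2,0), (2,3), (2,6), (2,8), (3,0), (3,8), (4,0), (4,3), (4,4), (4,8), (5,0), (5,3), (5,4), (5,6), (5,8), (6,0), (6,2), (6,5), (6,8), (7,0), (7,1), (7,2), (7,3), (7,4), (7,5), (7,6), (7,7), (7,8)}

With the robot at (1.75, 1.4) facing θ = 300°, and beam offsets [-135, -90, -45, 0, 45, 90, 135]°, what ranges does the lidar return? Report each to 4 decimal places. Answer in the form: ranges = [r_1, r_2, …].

beam 1: φ=-135°, α=165°
  direction (-0.9659, 0.2588); cell (1,1); t to first gridline: x 0.7765, y 2.3182 (then +1.0353 / +3.8637)
    (0,1) via x @ 0.7765  # hit
  → r_1 = 0.7765
beam 2: φ=-90°, α=210°
  direction (-0.8660, -0.5000); cell (1,1); t to first gridline: x 0.8660, y 0.8000 (then +1.1547 / +2.0000)
    (1,0) via y @ 0.8000  # hit
  → r_2 = 0.8000
beam 3: φ=-45°, α=255°
  direction (-0.2588, -0.9659); cell (1,1); t to first gridline: x 2.8978, y 0.4141 (then +3.8637 / +1.0353)
    (1,0) via y @ 0.4141  # hit
  → r_3 = 0.4141
beam 4: φ=0°, α=300°
  direction (0.5000, -0.8660); cell (1,1); t to first gridline: x 0.5000, y 0.4619 (then +2.0000 / +1.1547)
    (1,0) via y @ 0.4619  # hit
  → r_4 = 0.4619
beam 5: φ=45°, α=345°
  direction (0.9659, -0.2588); cell (1,1); t to first gridline: x 0.2588, y 1.5455 (then +1.0353 / +3.8637)
    (2,1) via x @ 0.2588
    (3,1) via x @ 1.2941
    (3,0) via y @ 1.5455  # hit
  → r_5 = 1.5455
beam 6: φ=90°, α=30°
  direction (0.8660, 0.5000); cell (1,1); t to first gridline: x 0.2887, y 1.2000 (then +1.1547 / +2.0000)
    (2,1) via x @ 0.2887
    (2,2) via y @ 1.2000
    (3,2) via x @ 1.4434
    (4,2) via x @ 2.5981
    (4,3) via y @ 3.2000  # hit
  → r_6 = 3.2000
beam 7: φ=135°, α=75°
  direction (0.2588, 0.9659); cell (1,1); t to first gridline: x 0.9659, y 0.6212 (then +3.8637 / +1.0353)
    (1,2) via y @ 0.6212
    (2,2) via x @ 0.9659
    (2,3) via y @ 1.6564  # hit
  → r_7 = 1.6564

ranges = [0.7765, 0.8000, 0.4141, 0.4619, 1.5455, 3.2000, 1.6564]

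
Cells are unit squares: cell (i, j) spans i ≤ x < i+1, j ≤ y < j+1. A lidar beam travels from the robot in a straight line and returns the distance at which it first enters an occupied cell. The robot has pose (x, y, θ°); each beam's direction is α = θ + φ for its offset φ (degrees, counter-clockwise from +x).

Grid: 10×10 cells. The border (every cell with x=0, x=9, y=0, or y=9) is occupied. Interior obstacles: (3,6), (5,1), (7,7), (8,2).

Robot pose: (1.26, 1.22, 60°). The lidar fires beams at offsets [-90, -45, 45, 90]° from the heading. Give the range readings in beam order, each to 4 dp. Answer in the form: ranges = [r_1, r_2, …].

ranges = [0.4400, 8.0130, 1.0046, 0.3002]

beam 1: φ=-90°, α=330°
  direction (0.8660, -0.5000); cell (1,1); t to first gridline: x 0.8545, y 0.4400 (then +1.1547 / +2.0000)
    (1,0) via y @ 0.4400  # hit
  → r_1 = 0.4400
beam 2: φ=-45°, α=15°
  direction (0.9659, 0.2588); cell (1,1); t to first gridline: x 0.7661, y 3.0137 (then +1.0353 / +3.8637)
    (2,1) via x @ 0.7661
    (3,1) via x @ 1.8014
    (4,1) via x @ 2.8367
    (4,2) via y @ 3.0137
    (5,2) via x @ 3.8719
    (6,2) via x @ 4.9072
    (7,2) via x @ 5.9425
    (7,3) via y @ 6.8774
    (8,3) via x @ 6.9778
    (9,3) via x @ 8.0130  # hit
  → r_2 = 8.0130
beam 3: φ=45°, α=105°
  direction (-0.2588, 0.9659); cell (1,1); t to first gridline: x 1.0046, y 0.8075 (then +3.8637 / +1.0353)
    (1,2) via y @ 0.8075
    (0,2) via x @ 1.0046  # hit
  → r_3 = 1.0046
beam 4: φ=90°, α=150°
  direction (-0.8660, 0.5000); cell (1,1); t to first gridline: x 0.3002, y 1.5600 (then +1.1547 / +2.0000)
    (0,1) via x @ 0.3002  # hit
  → r_4 = 0.3002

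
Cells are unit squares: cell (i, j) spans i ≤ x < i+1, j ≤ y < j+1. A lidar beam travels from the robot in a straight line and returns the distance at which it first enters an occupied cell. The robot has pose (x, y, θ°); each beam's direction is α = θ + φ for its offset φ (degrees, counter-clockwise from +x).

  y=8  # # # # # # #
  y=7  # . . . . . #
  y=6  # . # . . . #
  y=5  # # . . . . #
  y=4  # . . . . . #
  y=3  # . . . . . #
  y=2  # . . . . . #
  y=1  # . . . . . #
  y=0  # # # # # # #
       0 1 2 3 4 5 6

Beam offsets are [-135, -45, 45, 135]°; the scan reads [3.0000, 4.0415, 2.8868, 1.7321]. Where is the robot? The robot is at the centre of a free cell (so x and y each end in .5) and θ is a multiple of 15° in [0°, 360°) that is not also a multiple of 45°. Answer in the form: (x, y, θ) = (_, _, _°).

The pose lattice has 33·16 = 528 candidates. Test each by forward raycasting.
  (1.5, 7.5, 255°): beam 1 = 0.5774 ≠ 3.0000 ✗
  (1.5, 7.5, 300°): beam 1 = 0.5176 ≠ 3.0000 ✗
  (1.5, 6.5, 255°): beam 1 = 1.0000 ≠ 3.0000 ✗
  (5.5, 1.5, 60°): beam 1 = 0.5176 ≠ 3.0000 ✗
  …
  (4.5, 3.5, 255°): r_1=3.0000, r_2=4.0415, r_3=2.8868, r_4=1.7321 — all match ✓
Unique over the lattice → pose = (4.5, 3.5, 255°).

(x, y, θ) = (4.5, 3.5, 255°)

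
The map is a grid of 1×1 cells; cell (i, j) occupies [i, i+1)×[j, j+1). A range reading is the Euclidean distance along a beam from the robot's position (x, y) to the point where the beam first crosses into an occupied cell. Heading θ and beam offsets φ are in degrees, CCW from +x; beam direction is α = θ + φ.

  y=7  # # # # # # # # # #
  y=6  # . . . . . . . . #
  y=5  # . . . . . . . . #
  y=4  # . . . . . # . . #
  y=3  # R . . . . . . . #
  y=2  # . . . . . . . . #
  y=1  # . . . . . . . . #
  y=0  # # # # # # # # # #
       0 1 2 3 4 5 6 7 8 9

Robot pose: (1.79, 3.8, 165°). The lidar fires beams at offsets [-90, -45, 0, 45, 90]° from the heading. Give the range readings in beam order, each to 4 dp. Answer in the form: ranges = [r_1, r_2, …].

beam 1: φ=-90°, α=75°
  dir = (cos 75°, sin 75°) = (0.2588, 0.9659); from cell (1,3)
  next x-line at t=0.8114, next y-line at t=0.2071; Δt_x=3.8637, Δt_y=1.0353
    y: enter (1,4) at t=0.2071
    x: enter (2,4) at t=0.8114
    y: enter (2,5) at t=1.2423
    y: enter (2,6) at t=2.2776
    y: enter (2,7) at t=3.3129 ← occupied
  → r_1 = 3.3129
beam 2: φ=-45°, α=120°
  dir = (cos 120°, sin 120°) = (-0.5000, 0.8660); from cell (1,3)
  next x-line at t=1.5800, next y-line at t=0.2309; Δt_x=2.0000, Δt_y=1.1547
    y: enter (1,4) at t=0.2309
    y: enter (1,5) at t=1.3856
    x: enter (0,5) at t=1.5800 ← occupied
  → r_2 = 1.5800
beam 3: φ=0°, α=165°
  dir = (cos 165°, sin 165°) = (-0.9659, 0.2588); from cell (1,3)
  next x-line at t=0.8179, next y-line at t=0.7727; Δt_x=1.0353, Δt_y=3.8637
    y: enter (1,4) at t=0.7727
    x: enter (0,4) at t=0.8179 ← occupied
  → r_3 = 0.8179
beam 4: φ=45°, α=210°
  dir = (cos 210°, sin 210°) = (-0.8660, -0.5000); from cell (1,3)
  next x-line at t=0.9122, next y-line at t=1.6000; Δt_x=1.1547, Δt_y=2.0000
    x: enter (0,3) at t=0.9122 ← occupied
  → r_4 = 0.9122
beam 5: φ=90°, α=255°
  dir = (cos 255°, sin 255°) = (-0.2588, -0.9659); from cell (1,3)
  next x-line at t=3.0523, next y-line at t=0.8282; Δt_x=3.8637, Δt_y=1.0353
    y: enter (1,2) at t=0.8282
    y: enter (1,1) at t=1.8635
    y: enter (1,0) at t=2.8988 ← occupied
  → r_5 = 2.8988

ranges = [3.3129, 1.5800, 0.8179, 0.9122, 2.8988]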